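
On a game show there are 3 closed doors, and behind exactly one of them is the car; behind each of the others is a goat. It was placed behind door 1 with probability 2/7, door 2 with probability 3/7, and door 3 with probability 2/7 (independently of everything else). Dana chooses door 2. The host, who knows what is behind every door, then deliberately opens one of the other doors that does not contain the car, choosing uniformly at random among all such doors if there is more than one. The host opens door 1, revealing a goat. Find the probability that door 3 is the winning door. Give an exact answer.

4/7

Apply Bayes' rule, conditioning on where the car actually is.
If it is behind door 1 (prior 2/7): the host opened door 1, so this case is ruled out; weight (2/7)·0 = 0.
If it is behind door 2 (prior 3/7): the host has 2 equally likely choices, so probability 1/2; weight (3/7)·(1/2) = 3/14.
If it is behind door 3 (prior 2/7): the host has no choice, probability 1; weight (2/7)·1 = 2/7.
The weights sum to 1/2.
So P(the car behind door 3 | the host opened door 1) = (2/7) / (1/2) = 4/7.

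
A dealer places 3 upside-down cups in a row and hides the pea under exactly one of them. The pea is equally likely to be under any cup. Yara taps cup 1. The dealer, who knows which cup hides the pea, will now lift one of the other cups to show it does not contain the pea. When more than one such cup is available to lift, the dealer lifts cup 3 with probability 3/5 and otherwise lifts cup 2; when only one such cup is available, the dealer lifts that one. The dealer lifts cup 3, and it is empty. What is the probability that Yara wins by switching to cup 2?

5/8

Apply Bayes' rule, conditioning on where the pea actually is.
If it is under cup 1 (prior 1/3): cup 3 is available, opened with probability 3/5; weight (1/3)·(3/5) = 1/5.
If it is under cup 2 (prior 1/3): only cup 3 is available, probability 1; weight (1/3)·1 = 1/3.
If it is under cup 3 (prior 1/3): the dealer opened cup 3, so this case is ruled out; weight (1/3)·0 = 0.
The weights sum to 8/15.
So P(the pea under cup 2 | the dealer opened cup 3) = (1/3) / (8/15) = 5/8.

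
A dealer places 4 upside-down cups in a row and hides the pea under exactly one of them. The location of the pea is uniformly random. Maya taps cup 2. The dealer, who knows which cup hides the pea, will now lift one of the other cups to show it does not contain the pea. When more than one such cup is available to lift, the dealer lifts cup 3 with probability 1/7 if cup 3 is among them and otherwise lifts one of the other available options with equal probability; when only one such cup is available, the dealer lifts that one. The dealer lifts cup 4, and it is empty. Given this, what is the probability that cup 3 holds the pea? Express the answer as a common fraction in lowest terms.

7/25

Condition on the true location of the pea.
If it is under cup 1 (prior 1/4): cup 3 is available but not opened, probability 6/7; weight (1/4)·(6/7) = 3/14.
If it is under cup 2 (prior 1/4): cup 3 is available but not opened; cup 4 gets probability (1 − 1/7)/2 = 3/7; weight (1/4)·(3/7) = 3/28.
If it is under cup 3 (prior 1/4): cup 3 holds the prize so is unavailable; the dealer chooses uniformly among the 2 others, probability 1/2; weight (1/4)·(1/2) = 1/8.
If it is under cup 4 (prior 1/4): the dealer opened cup 4, so this case is ruled out; weight (1/4)·0 = 0.
The weights sum to 25/56.
So P(the pea under cup 3 | the dealer opened cup 4) = (1/8) / (25/56) = 7/25.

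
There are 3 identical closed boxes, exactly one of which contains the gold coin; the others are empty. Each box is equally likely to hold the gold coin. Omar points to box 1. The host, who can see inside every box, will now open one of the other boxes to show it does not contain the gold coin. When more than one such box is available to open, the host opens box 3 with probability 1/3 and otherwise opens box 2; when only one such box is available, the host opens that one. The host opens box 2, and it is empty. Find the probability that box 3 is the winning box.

Condition on the true location of the gold coin.
If it is in box 1 (prior 1/3): box 3 is available but not opened, probability 2/3; weight (1/3)·(2/3) = 2/9.
If it is in box 2 (prior 1/3): the host opened box 2, so this case is ruled out; weight (1/3)·0 = 0.
If it is in box 3 (prior 1/3): only box 2 is available, probability 1; weight (1/3)·1 = 1/3.
The weights sum to 5/9.
So P(the gold coin in box 3 | the host opened box 2) = (1/3) / (5/9) = 3/5.

3/5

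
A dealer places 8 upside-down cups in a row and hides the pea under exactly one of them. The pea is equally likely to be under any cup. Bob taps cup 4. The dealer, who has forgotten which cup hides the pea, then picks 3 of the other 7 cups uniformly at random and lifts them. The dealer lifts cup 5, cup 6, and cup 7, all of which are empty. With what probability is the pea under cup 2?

1/5

Because the dealer chose which cups to lift without knowing where the pea is, the choice is independent of the prize location. Learning that none of the 3 opened cups holds the pea simply rules out those 3 locations and leaves the remaining 5 cups still equally likely by symmetry.
So P(the pea under cup 2) = 1/5.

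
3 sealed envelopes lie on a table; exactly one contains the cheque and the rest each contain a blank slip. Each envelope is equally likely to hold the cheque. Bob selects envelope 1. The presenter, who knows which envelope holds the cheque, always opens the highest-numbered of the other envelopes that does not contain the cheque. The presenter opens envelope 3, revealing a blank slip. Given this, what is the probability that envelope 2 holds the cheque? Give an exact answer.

1/2

Apply Bayes' rule, conditioning on where the cheque actually is.
If it is in either of envelopes 1 and 2 (prior 1/3 each): envelope 3 is the highest-numbered option available, probability 1; weight (1/3)·1 = 1/3 each.
If it is in envelope 3 (prior 1/3): the presenter opened envelope 3, so this case is ruled out; weight (1/3)·0 = 0.
The weights sum to 2/3.
So P(the cheque in envelope 2 | the presenter opened envelope 3) = (1/3) / (2/3) = 1/2.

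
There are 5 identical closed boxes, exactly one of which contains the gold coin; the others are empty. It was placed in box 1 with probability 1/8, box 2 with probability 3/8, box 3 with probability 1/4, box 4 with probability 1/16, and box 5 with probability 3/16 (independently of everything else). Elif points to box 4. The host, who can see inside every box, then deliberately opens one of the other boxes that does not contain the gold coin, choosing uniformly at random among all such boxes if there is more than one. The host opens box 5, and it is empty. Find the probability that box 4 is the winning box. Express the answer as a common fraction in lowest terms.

1/17

Apply Bayes' rule, conditioning on where the gold coin actually is.
If it is in box 1 (prior 1/8): the host has 3 equally likely choices, so probability 1/3; weight (1/8)·(1/3) = 1/24.
If it is in box 2 (prior 3/8): the host has 3 equally likely choices, so probability 1/3; weight (3/8)·(1/3) = 1/8.
If it is in box 3 (prior 1/4): the host has 3 equally likely choices, so probability 1/3; weight (1/4)·(1/3) = 1/12.
If it is in box 4 (prior 1/16): the host has 4 equally likely choices, so probability 1/4; weight (1/16)·(1/4) = 1/64.
If it is in box 5 (prior 3/16): the host opened box 5, so this case is ruled out; weight (3/16)·0 = 0.
The weights sum to 17/64.
So P(the gold coin in box 4 | the host opened box 5) = (1/64) / (17/64) = 1/17.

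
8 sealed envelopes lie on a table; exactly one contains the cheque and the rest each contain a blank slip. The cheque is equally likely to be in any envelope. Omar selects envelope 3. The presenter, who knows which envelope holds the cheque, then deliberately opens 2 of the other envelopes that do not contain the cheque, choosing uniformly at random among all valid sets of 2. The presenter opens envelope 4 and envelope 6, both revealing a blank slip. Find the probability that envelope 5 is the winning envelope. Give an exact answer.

7/40

Consider each possible location of the cheque in turn.
If it is in any of envelopes 1, 2, 5, 7, and 8 (prior 1/8 each): the presenter has 15 equally likely choices, so probability 1/15; weight (1/8)·(1/15) = 1/120 each.
If it is in envelope 3 (prior 1/8): the presenter has 21 equally likely choices, so probability 1/21; weight (1/8)·(1/21) = 1/168.
If it is in either of envelopes 4 and 6 (prior 1/8 each): that envelope was opened and seen not to hold the prize — ruled out; weight (1/8)·0 = 0 each.
The weights sum to 1/21.
So P(the cheque in envelope 5 | the presenter opened envelope 4 and envelope 6) = (1/120) / (1/21) = 7/40.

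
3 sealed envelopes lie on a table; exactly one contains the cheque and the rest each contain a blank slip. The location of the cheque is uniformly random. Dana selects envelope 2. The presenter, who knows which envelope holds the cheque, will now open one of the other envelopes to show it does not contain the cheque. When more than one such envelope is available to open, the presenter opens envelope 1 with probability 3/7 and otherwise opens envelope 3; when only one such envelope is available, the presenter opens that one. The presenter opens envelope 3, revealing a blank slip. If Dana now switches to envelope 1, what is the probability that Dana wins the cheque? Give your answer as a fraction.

Apply Bayes' rule, conditioning on where the cheque actually is.
If it is in envelope 1 (prior 1/3): only envelope 3 is available, probability 1; weight (1/3)·1 = 1/3.
If it is in envelope 2 (prior 1/3): envelope 1 is available but not opened, probability 4/7; weight (1/3)·(4/7) = 4/21.
If it is in envelope 3 (prior 1/3): the presenter opened envelope 3, so this case is ruled out; weight (1/3)·0 = 0.
The weights sum to 11/21.
So P(the cheque in envelope 1 | the presenter opened envelope 3) = (1/3) / (11/21) = 7/11.

7/11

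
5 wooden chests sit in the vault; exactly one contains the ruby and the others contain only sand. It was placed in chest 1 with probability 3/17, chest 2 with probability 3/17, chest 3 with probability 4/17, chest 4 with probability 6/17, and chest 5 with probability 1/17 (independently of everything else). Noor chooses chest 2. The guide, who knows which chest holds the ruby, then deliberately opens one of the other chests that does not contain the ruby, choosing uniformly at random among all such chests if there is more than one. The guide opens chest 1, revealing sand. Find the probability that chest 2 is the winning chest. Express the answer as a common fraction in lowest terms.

9/53

Consider each possible location of the ruby in turn.
If it is in chest 1 (prior 3/17): the guide opened chest 1, so this case is ruled out; weight (3/17)·0 = 0.
If it is in chest 2 (prior 3/17): the guide has 4 equally likely choices, so probability 1/4; weight (3/17)·(1/4) = 3/68.
If it is in chest 3 (prior 4/17): the guide has 3 equally likely choices, so probability 1/3; weight (4/17)·(1/3) = 4/51.
If it is in chest 4 (prior 6/17): the guide has 3 equally likely choices, so probability 1/3; weight (6/17)·(1/3) = 2/17.
If it is in chest 5 (prior 1/17): the guide has 3 equally likely choices, so probability 1/3; weight (1/17)·(1/3) = 1/51.
The weights sum to 53/204.
So P(the ruby in chest 2 | the guide opened chest 1) = (3/68) / (53/204) = 9/53.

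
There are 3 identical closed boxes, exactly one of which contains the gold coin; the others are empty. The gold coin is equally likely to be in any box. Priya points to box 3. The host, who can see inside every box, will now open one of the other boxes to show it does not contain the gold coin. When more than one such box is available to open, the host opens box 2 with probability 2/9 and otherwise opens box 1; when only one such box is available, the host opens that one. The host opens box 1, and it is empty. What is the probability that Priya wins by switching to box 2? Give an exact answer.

9/16

Apply Bayes' rule, conditioning on where the gold coin actually is.
If it is in box 1 (prior 1/3): the host opened box 1, so this case is ruled out; weight (1/3)·0 = 0.
If it is in box 2 (prior 1/3): only box 1 is available, probability 1; weight (1/3)·1 = 1/3.
If it is in box 3 (prior 1/3): box 2 is available but not opened, probability 7/9; weight (1/3)·(7/9) = 7/27.
The weights sum to 16/27.
So P(the gold coin in box 2 | the host opened box 1) = (1/3) / (16/27) = 9/16.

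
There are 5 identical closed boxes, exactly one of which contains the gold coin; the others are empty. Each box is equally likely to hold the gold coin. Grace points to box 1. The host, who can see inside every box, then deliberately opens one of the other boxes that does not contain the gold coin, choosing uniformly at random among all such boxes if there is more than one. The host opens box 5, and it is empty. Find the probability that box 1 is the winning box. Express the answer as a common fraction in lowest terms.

1/5

Consider each possible location of the gold coin in turn.
If it is in box 1 (prior 1/5): the host has 4 equally likely choices, so probability 1/4; weight (1/5)·(1/4) = 1/20.
If it is in any of boxes 2, 3, and 4 (prior 1/5 each): the host has 3 equally likely choices, so probability 1/3; weight (1/5)·(1/3) = 1/15 each.
If it is in box 5 (prior 1/5): the host opened box 5, so this case is ruled out; weight (1/5)·0 = 0.
The weights sum to 1/4.
So P(the gold coin in box 1 | the host opened box 5) = (1/20) / (1/4) = 1/5.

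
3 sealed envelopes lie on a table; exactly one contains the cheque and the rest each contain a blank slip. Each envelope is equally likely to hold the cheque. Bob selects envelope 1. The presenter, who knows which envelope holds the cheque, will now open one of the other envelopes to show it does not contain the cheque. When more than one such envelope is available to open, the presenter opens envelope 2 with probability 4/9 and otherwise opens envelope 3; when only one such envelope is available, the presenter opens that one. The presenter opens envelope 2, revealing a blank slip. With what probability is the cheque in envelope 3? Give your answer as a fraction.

Apply Bayes' rule, conditioning on where the cheque actually is.
If it is in envelope 1 (prior 1/3): envelope 2 is available, opened with probability 4/9; weight (1/3)·(4/9) = 4/27.
If it is in envelope 2 (prior 1/3): the presenter opened envelope 2, so this case is ruled out; weight (1/3)·0 = 0.
If it is in envelope 3 (prior 1/3): only envelope 2 is available, probability 1; weight (1/3)·1 = 1/3.
The weights sum to 13/27.
So P(the cheque in envelope 3 | the presenter opened envelope 2) = (1/3) / (13/27) = 9/13.

9/13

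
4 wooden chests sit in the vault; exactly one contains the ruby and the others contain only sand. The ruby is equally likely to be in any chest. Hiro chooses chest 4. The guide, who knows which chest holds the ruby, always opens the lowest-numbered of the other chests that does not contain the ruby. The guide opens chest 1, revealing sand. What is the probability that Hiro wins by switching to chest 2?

1/3

Apply Bayes' rule, conditioning on where the ruby actually is.
If it is in chest 1 (prior 1/4): the guide opened chest 1, so this case is ruled out; weight (1/4)·0 = 0.
If it is in any of chests 2, 3, and 4 (prior 1/4 each): chest 1 is the lowest-numbered option available, probability 1; weight (1/4)·1 = 1/4 each.
The weights sum to 3/4.
So P(the ruby in chest 2 | the guide opened chest 1) = (1/4) / (3/4) = 1/3.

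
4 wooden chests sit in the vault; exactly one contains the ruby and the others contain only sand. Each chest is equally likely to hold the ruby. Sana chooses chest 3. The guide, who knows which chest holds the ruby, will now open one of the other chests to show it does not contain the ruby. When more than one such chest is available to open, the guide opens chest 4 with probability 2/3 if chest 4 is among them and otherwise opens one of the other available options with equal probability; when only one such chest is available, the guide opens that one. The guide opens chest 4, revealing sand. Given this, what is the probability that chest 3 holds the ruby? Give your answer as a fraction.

Consider each possible location of the ruby in turn.
If it is in any of chests 1, 2, and 3 (prior 1/4 each): chest 4 is available, opened with probability 2/3; weight (1/4)·(2/3) = 1/6 each.
If it is in chest 4 (prior 1/4): the guide opened chest 4, so this case is ruled out; weight (1/4)·0 = 0.
The weights sum to 1/2.
So P(the ruby in chest 3 | the guide opened chest 4) = (1/6) / (1/2) = 1/3.

1/3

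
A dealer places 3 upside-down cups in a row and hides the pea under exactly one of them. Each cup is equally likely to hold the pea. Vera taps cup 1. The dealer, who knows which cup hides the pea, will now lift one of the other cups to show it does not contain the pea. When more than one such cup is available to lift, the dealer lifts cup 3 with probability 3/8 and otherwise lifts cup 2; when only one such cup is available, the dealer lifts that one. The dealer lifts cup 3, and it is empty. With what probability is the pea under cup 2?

Condition on the true location of the pea.
If it is under cup 1 (prior 1/3): cup 3 is available, opened with probability 3/8; weight (1/3)·(3/8) = 1/8.
If it is under cup 2 (prior 1/3): only cup 3 is available, probability 1; weight (1/3)·1 = 1/3.
If it is under cup 3 (prior 1/3): the dealer opened cup 3, so this case is ruled out; weight (1/3)·0 = 0.
The weights sum to 11/24.
So P(the pea under cup 2 | the dealer opened cup 3) = (1/3) / (11/24) = 8/11.

8/11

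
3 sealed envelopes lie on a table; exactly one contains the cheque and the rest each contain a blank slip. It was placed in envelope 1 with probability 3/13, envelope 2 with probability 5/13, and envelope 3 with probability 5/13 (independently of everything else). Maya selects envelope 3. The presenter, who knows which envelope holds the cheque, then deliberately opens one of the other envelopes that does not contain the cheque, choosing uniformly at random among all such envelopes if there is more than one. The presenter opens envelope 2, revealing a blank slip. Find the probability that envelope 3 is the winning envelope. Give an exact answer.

Consider each possible location of the cheque in turn.
If it is in envelope 1 (prior 3/13): the presenter has no choice, probability 1; weight (3/13)·1 = 3/13.
If it is in envelope 2 (prior 5/13): the presenter opened envelope 2, so this case is ruled out; weight (5/13)·0 = 0.
If it is in envelope 3 (prior 5/13): the presenter has 2 equally likely choices, so probability 1/2; weight (5/13)·(1/2) = 5/26.
The weights sum to 11/26.
So P(the cheque in envelope 3 | the presenter opened envelope 2) = (5/26) / (11/26) = 5/11.

5/11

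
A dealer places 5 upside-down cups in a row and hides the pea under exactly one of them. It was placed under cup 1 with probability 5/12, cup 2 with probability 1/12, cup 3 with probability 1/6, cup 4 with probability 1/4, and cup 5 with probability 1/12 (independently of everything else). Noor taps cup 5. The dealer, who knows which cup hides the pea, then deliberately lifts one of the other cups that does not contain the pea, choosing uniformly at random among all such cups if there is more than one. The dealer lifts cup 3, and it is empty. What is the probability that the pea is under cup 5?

1/13

Consider each possible location of the pea in turn.
If it is under cup 1 (prior 5/12): the dealer has 3 equally likely choices, so probability 1/3; weight (5/12)·(1/3) = 5/36.
If it is under cup 2 (prior 1/12): the dealer has 3 equally likely choices, so probability 1/3; weight (1/12)·(1/3) = 1/36.
If it is under cup 3 (prior 1/6): the dealer opened cup 3, so this case is ruled out; weight (1/6)·0 = 0.
If it is under cup 4 (prior 1/4): the dealer has 3 equally likely choices, so probability 1/3; weight (1/4)·(1/3) = 1/12.
If it is under cup 5 (prior 1/12): the dealer has 4 equally likely choices, so probability 1/4; weight (1/12)·(1/4) = 1/48.
The weights sum to 13/48.
So P(the pea under cup 5 | the dealer opened cup 3) = (1/48) / (13/48) = 1/13.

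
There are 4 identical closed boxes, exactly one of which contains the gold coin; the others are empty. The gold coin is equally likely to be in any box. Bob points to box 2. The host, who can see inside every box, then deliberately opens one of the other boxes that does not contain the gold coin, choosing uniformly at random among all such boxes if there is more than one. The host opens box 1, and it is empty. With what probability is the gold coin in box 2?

1/4

Apply Bayes' rule, conditioning on where the gold coin actually is.
If it is in box 1 (prior 1/4): the host opened box 1, so this case is ruled out; weight (1/4)·0 = 0.
If it is in box 2 (prior 1/4): the host has 3 equally likely choices, so probability 1/3; weight (1/4)·(1/3) = 1/12.
If it is in either of boxes 3 and 4 (prior 1/4 each): the host has 2 equally likely choices, so probability 1/2; weight (1/4)·(1/2) = 1/8 each.
The weights sum to 1/3.
So P(the gold coin in box 2 | the host opened box 1) = (1/12) / (1/3) = 1/4.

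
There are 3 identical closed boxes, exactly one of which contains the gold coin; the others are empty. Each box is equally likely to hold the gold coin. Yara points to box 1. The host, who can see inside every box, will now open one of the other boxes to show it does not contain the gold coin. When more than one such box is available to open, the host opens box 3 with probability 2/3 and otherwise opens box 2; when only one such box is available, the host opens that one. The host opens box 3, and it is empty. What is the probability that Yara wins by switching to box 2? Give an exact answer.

Condition on the true location of the gold coin.
If it is in box 1 (prior 1/3): box 3 is available, opened with probability 2/3; weight (1/3)·(2/3) = 2/9.
If it is in box 2 (prior 1/3): only box 3 is available, probability 1; weight (1/3)·1 = 1/3.
If it is in box 3 (prior 1/3): the host opened box 3, so this case is ruled out; weight (1/3)·0 = 0.
The weights sum to 5/9.
So P(the gold coin in box 2 | the host opened box 3) = (1/3) / (5/9) = 3/5.

3/5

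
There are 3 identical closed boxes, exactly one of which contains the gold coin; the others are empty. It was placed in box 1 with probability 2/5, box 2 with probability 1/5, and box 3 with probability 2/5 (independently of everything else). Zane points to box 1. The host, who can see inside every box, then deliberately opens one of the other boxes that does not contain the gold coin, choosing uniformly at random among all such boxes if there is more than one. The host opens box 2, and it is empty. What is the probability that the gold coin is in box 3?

2/3

Condition on the true location of the gold coin.
If it is in box 1 (prior 2/5): the host has 2 equally likely choices, so probability 1/2; weight (2/5)·(1/2) = 1/5.
If it is in box 2 (prior 1/5): the host opened box 2, so this case is ruled out; weight (1/5)·0 = 0.
If it is in box 3 (prior 2/5): the host has no choice, probability 1; weight (2/5)·1 = 2/5.
The weights sum to 3/5.
So P(the gold coin in box 3 | the host opened box 2) = (2/5) / (3/5) = 2/3.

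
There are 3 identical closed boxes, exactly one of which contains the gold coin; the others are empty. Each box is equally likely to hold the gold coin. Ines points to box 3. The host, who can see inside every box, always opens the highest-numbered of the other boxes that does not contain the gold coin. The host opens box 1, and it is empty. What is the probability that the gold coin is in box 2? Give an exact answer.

1

Consider each possible location of the gold coin in turn.
If it is in box 1 (prior 1/3): the host opened box 1, so this case is ruled out; weight (1/3)·0 = 0.
If it is in box 2 (prior 1/3): box 1 is the highest-numbered option available, probability 1; weight (1/3)·1 = 1/3.
If it is in box 3 (prior 1/3): the host would have opened box 2 instead, probability 0; weight (1/3)·0 = 0.
The weights sum to 1/3.
So P(the gold coin in box 2 | the host opened box 1) = (1/3) / (1/3) = 1.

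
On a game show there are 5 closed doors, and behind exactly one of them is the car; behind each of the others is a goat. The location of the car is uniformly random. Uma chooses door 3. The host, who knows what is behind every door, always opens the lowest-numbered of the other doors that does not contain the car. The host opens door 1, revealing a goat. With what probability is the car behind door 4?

1/4

Consider each possible location of the car in turn.
If it is behind door 1 (prior 1/5): the host opened door 1, so this case is ruled out; weight (1/5)·0 = 0.
If it is behind any of doors 2, 3, 4, and 5 (prior 1/5 each): door 1 is the lowest-numbered option available, probability 1; weight (1/5)·1 = 1/5 each.
The weights sum to 4/5.
So P(the car behind door 4 | the host opened door 1) = (1/5) / (4/5) = 1/4.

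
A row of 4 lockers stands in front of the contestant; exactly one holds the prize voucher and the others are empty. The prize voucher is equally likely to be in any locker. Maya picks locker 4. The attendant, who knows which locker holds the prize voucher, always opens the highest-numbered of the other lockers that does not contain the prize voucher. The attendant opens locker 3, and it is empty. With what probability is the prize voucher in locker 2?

Consider each possible location of the prize voucher in turn.
If it is in any of lockers 1, 2, and 4 (prior 1/4 each): locker 3 is the highest-numbered option available, probability 1; weight (1/4)·1 = 1/4 each.
If it is in locker 3 (prior 1/4): the attendant opened locker 3, so this case is ruled out; weight (1/4)·0 = 0.
The weights sum to 3/4.
So P(the prize voucher in locker 2 | the attendant opened locker 3) = (1/4) / (3/4) = 1/3.

1/3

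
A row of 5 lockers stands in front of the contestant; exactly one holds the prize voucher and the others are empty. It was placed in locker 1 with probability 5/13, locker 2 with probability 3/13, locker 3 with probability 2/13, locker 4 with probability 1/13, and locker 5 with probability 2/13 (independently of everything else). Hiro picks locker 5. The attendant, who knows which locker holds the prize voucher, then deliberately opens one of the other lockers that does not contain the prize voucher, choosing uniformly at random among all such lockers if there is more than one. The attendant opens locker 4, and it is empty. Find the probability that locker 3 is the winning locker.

4/23

Apply Bayes' rule, conditioning on where the prize voucher actually is.
If it is in locker 1 (prior 5/13): the attendant has 3 equally likely choices, so probability 1/3; weight (5/13)·(1/3) = 5/39.
If it is in locker 2 (prior 3/13): the attendant has 3 equally likely choices, so probability 1/3; weight (3/13)·(1/3) = 1/13.
If it is in locker 3 (prior 2/13): the attendant has 3 equally likely choices, so probability 1/3; weight (2/13)·(1/3) = 2/39.
If it is in locker 4 (prior 1/13): the attendant opened locker 4, so this case is ruled out; weight (1/13)·0 = 0.
If it is in locker 5 (prior 2/13): the attendant has 4 equally likely choices, so probability 1/4; weight (2/13)·(1/4) = 1/26.
The weights sum to 23/78.
So P(the prize voucher in locker 3 | the attendant opened locker 4) = (2/39) / (23/78) = 4/23.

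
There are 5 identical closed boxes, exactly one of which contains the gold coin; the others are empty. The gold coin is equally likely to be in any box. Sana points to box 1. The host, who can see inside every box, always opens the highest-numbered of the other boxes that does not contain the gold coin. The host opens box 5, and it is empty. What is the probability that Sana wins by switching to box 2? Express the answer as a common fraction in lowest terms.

Condition on the true location of the gold coin.
If it is in any of boxes 1, 2, 3, and 4 (prior 1/5 each): box 5 is the highest-numbered option available, probability 1; weight (1/5)·1 = 1/5 each.
If it is in box 5 (prior 1/5): the host opened box 5, so this case is ruled out; weight (1/5)·0 = 0.
The weights sum to 4/5.
So P(the gold coin in box 2 | the host opened box 5) = (1/5) / (4/5) = 1/4.

1/4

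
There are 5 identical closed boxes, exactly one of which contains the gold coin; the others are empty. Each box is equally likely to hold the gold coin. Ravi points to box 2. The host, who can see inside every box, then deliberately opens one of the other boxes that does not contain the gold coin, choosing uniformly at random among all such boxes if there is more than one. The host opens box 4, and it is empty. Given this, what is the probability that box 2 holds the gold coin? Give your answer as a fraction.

1/5

Condition on the true location of the gold coin.
If it is in any of boxes 1, 3, and 5 (prior 1/5 each): the host has 3 equally likely choices, so probability 1/3; weight (1/5)·(1/3) = 1/15 each.
If it is in box 2 (prior 1/5): the host has 4 equally likely choices, so probability 1/4; weight (1/5)·(1/4) = 1/20.
If it is in box 4 (prior 1/5): the host opened box 4, so this case is ruled out; weight (1/5)·0 = 0.
The weights sum to 1/4.
So P(the gold coin in box 2 | the host opened box 4) = (1/20) / (1/4) = 1/5.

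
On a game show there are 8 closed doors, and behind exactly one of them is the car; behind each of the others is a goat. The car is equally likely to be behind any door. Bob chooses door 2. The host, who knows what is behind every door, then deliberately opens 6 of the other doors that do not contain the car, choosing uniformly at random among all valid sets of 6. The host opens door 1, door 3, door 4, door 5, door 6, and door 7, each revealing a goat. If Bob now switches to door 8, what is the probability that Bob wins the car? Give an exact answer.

Consider each possible location of the car in turn.
If it is behind any of doors 1, 3, 4, 5, 6, and 7 (prior 1/8 each): that door was opened and seen not to hold the prize — ruled out; weight (1/8)·0 = 0 each.
If it is behind door 2 (prior 1/8): the host has 7 equally likely choices, so probability 1/7; weight (1/8)·(1/7) = 1/56.
If it is behind door 8 (prior 1/8): the host has no choice, probability 1; weight (1/8)·1 = 1/8.
The weights sum to 1/7.
So P(the car behind door 8 | the host opened door 1, door 3, door 4, door 5, door 6, and door 7) = (1/8) / (1/7) = 7/8.

7/8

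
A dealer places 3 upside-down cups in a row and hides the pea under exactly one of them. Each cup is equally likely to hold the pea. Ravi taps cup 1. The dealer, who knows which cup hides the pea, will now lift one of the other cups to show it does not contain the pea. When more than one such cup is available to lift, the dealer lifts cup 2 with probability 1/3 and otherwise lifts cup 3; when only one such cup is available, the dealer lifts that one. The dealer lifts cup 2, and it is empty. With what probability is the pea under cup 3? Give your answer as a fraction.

Consider each possible location of the pea in turn.
If it is under cup 1 (prior 1/3): cup 2 is available, opened with probability 1/3; weight (1/3)·(1/3) = 1/9.
If it is under cup 2 (prior 1/3): the dealer opened cup 2, so this case is ruled out; weight (1/3)·0 = 0.
If it is under cup 3 (prior 1/3): only cup 2 is available, probability 1; weight (1/3)·1 = 1/3.
The weights sum to 4/9.
So P(the pea under cup 3 | the dealer opened cup 2) = (1/3) / (4/9) = 3/4.

3/4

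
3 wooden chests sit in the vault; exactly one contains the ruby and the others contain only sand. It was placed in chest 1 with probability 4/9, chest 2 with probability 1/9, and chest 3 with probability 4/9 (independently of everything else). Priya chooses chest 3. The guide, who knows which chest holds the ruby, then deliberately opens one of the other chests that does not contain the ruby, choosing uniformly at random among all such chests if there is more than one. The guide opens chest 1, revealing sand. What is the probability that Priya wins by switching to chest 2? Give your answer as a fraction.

1/3

Consider each possible location of the ruby in turn.
If it is in chest 1 (prior 4/9): the guide opened chest 1, so this case is ruled out; weight (4/9)·0 = 0.
If it is in chest 2 (prior 1/9): the guide has no choice, probability 1; weight (1/9)·1 = 1/9.
If it is in chest 3 (prior 4/9): the guide has 2 equally likely choices, so probability 1/2; weight (4/9)·(1/2) = 2/9.
The weights sum to 1/3.
So P(the ruby in chest 2 | the guide opened chest 1) = (1/9) / (1/3) = 1/3.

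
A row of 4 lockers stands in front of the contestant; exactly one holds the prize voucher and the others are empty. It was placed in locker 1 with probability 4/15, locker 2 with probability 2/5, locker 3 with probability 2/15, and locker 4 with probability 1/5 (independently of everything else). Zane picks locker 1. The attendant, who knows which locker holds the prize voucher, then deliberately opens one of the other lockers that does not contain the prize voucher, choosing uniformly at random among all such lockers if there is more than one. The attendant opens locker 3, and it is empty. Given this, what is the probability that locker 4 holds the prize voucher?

Consider each possible location of the prize voucher in turn.
If it is in locker 1 (prior 4/15): the attendant has 3 equally likely choices, so probability 1/3; weight (4/15)·(1/3) = 4/45.
If it is in locker 2 (prior 2/5): the attendant has 2 equally likely choices, so probability 1/2; weight (2/5)·(1/2) = 1/5.
If it is in locker 3 (prior 2/15): the attendant opened locker 3, so this case is ruled out; weight (2/15)·0 = 0.
If it is in locker 4 (prior 1/5): the attendant has 2 equally likely choices, so probability 1/2; weight (1/5)·(1/2) = 1/10.
The weights sum to 7/18.
So P(the prize voucher in locker 4 | the attendant opened locker 3) = (1/10) / (7/18) = 9/35.

9/35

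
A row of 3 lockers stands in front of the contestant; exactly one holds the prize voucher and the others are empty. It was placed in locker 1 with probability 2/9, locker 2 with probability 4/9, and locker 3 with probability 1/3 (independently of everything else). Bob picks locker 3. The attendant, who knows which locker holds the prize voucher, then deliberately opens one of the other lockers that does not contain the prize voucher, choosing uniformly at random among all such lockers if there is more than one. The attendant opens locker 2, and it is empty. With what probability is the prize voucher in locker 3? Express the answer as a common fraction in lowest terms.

Condition on the true location of the prize voucher.
If it is in locker 1 (prior 2/9): the attendant has no choice, probability 1; weight (2/9)·1 = 2/9.
If it is in locker 2 (prior 4/9): the attendant opened locker 2, so this case is ruled out; weight (4/9)·0 = 0.
If it is in locker 3 (prior 1/3): the attendant has 2 equally likely choices, so probability 1/2; weight (1/3)·(1/2) = 1/6.
The weights sum to 7/18.
So P(the prize voucher in locker 3 | the attendant opened locker 2) = (1/6) / (7/18) = 3/7.

3/7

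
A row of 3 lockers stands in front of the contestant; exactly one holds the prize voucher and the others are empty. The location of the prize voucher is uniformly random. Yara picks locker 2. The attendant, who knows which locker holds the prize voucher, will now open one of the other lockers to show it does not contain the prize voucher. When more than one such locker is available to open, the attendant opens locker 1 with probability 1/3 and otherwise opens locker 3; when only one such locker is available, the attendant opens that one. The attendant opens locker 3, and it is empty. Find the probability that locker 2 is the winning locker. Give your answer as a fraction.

Condition on the true location of the prize voucher.
If it is in locker 1 (prior 1/3): only locker 3 is available, probability 1; weight (1/3)·1 = 1/3.
If it is in locker 2 (prior 1/3): locker 1 is available but not opened, probability 2/3; weight (1/3)·(2/3) = 2/9.
If it is in locker 3 (prior 1/3): the attendant opened locker 3, so this case is ruled out; weight (1/3)·0 = 0.
The weights sum to 5/9.
So P(the prize voucher in locker 2 | the attendant opened locker 3) = (2/9) / (5/9) = 2/5.

2/5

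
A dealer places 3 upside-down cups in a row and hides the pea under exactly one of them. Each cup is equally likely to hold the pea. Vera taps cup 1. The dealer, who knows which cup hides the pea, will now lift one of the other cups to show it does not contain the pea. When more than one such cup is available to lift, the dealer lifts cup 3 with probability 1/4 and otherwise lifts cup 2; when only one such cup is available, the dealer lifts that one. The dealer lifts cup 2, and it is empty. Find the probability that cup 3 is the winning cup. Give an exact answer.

4/7

Condition on the true location of the pea.
If it is under cup 1 (prior 1/3): cup 3 is available but not opened, probability 3/4; weight (1/3)·(3/4) = 1/4.
If it is under cup 2 (prior 1/3): the dealer opened cup 2, so this case is ruled out; weight (1/3)·0 = 0.
If it is under cup 3 (prior 1/3): only cup 2 is available, probability 1; weight (1/3)·1 = 1/3.
The weights sum to 7/12.
So P(the pea under cup 3 | the dealer opened cup 2) = (1/3) / (7/12) = 4/7.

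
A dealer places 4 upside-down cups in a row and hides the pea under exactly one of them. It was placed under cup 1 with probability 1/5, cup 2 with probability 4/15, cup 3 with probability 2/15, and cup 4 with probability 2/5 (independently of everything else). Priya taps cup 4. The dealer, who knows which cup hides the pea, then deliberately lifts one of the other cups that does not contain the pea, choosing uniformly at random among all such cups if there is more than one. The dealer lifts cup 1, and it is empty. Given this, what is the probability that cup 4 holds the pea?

2/5

Consider each possible location of the pea in turn.
If it is under cup 1 (prior 1/5): the dealer opened cup 1, so this case is ruled out; weight (1/5)·0 = 0.
If it is under cup 2 (prior 4/15): the dealer has 2 equally likely choices, so probability 1/2; weight (4/15)·(1/2) = 2/15.
If it is under cup 3 (prior 2/15): the dealer has 2 equally likely choices, so probability 1/2; weight (2/15)·(1/2) = 1/15.
If it is under cup 4 (prior 2/5): the dealer has 3 equally likely choices, so probability 1/3; weight (2/5)·(1/3) = 2/15.
The weights sum to 1/3.
So P(the pea under cup 4 | the dealer opened cup 1) = (2/15) / (1/3) = 2/5.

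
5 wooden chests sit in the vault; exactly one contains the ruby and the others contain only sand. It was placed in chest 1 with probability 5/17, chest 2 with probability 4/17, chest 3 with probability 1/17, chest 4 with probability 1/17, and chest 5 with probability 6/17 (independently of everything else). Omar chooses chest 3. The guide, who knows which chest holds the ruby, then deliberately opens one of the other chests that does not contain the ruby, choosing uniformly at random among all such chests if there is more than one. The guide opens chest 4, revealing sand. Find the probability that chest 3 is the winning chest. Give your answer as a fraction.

1/21

Consider each possible location of the ruby in turn.
If it is in chest 1 (prior 5/17): the guide has 3 equally likely choices, so probability 1/3; weight (5/17)·(1/3) = 5/51.
If it is in chest 2 (prior 4/17): the guide has 3 equally likely choices, so probability 1/3; weight (4/17)·(1/3) = 4/51.
If it is in chest 3 (prior 1/17): the guide has 4 equally likely choices, so probability 1/4; weight (1/17)·(1/4) = 1/68.
If it is in chest 4 (prior 1/17): the guide opened chest 4, so this case is ruled out; weight (1/17)·0 = 0.
If it is in chest 5 (prior 6/17): the guide has 3 equally likely choices, so probability 1/3; weight (6/17)·(1/3) = 2/17.
The weights sum to 21/68.
So P(the ruby in chest 3 | the guide opened chest 4) = (1/68) / (21/68) = 1/21.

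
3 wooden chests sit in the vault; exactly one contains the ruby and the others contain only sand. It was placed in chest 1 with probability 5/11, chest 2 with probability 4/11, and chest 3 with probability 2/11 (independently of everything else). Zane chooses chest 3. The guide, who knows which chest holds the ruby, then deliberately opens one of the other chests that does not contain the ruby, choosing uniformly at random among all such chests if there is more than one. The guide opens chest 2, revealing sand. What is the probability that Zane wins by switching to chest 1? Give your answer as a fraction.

Condition on the true location of the ruby.
If it is in chest 1 (prior 5/11): the guide has no choice, probability 1; weight (5/11)·1 = 5/11.
If it is in chest 2 (prior 4/11): the guide opened chest 2, so this case is ruled out; weight (4/11)·0 = 0.
If it is in chest 3 (prior 2/11): the guide has 2 equally likely choices, so probability 1/2; weight (2/11)·(1/2) = 1/11.
The weights sum to 6/11.
So P(the ruby in chest 1 | the guide opened chest 2) = (5/11) / (6/11) = 5/6.

5/6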